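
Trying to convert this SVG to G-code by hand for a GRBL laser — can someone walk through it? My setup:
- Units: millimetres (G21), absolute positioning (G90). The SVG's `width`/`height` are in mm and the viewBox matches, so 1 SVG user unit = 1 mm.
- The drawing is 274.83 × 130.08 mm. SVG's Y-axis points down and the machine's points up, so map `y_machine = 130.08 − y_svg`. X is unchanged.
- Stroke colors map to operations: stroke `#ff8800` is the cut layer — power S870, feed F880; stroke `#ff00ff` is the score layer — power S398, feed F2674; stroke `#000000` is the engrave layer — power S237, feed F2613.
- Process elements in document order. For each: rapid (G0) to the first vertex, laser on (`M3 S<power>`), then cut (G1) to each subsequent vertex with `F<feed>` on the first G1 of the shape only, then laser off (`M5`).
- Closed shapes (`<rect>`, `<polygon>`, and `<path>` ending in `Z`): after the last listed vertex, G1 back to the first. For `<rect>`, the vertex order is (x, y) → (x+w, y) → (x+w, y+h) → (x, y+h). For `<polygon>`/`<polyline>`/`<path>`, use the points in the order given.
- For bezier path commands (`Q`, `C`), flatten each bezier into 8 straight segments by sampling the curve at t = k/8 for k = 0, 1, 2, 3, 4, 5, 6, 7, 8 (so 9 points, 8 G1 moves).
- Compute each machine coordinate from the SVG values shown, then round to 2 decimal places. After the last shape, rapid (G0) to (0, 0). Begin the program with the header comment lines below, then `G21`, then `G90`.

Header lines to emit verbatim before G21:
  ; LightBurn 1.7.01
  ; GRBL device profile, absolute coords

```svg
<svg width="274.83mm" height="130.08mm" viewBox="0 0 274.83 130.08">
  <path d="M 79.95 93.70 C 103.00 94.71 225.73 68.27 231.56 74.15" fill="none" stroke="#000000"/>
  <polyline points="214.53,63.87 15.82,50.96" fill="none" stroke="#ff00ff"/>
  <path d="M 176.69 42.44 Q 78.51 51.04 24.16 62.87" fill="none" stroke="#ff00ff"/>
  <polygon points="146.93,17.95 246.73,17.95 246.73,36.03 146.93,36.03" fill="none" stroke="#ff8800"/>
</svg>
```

viewBox `0 0 274.83 130.08` with mm width/height → 1 unit = 1 mm. Flip: y_m = 130.08 − y_svg.

**Shape 1** — `<path>` cubic bezier, stroke `#000000` → engrave (S237, F2613). Control points (SVG): P0=(79.95,93.70), P1=(103.00,94.71), P2=(225.73,68.27), P3=(231.56,74.15); sampled at t=k/8. Machine vertices: (79.95,36.38) → (92.84,37.17) → (112.54,39.84) → (136.51,43.67) → (162.21,47.98) → (187.11,52.06) → (208.65,55.21) → (224.32,56.74) → (231.56,55.93). Open path.

**Shape 2** — `<polyline>` line segment, stroke `#ff00ff` → score (S398, F2674). Machine vertices: (214.53,66.21) → (15.82,79.12). Open path.

**Shape 3** — `<path>` quadratic bezier, stroke `#ff00ff` → score (S398, F2674). Control points (SVG): P0=(176.69,42.44), P1=(78.51,51.04), P2=(24.16,62.87); sampled at t=k/8. Machine vertices: (176.69,87.64) → (152.83,85.44) → (130.34,83.14) → (109.22,80.74) → (89.47,78.23) → (71.09,75.63) → (54.07,72.92) → (38.43,70.12) → (24.16,67.21). Open path.

**Shape 4** — `<polygon>` rectangle, stroke `#ff8800` → cut (S870, F880). Machine vertices: (146.93,112.13) → (246.73,112.13) → (246.73,94.05) → (146.93,94.05) → (146.93,112.13). Closed: final G1 returns to the first vertex.

; LightBurn 1.7.01
; GRBL device profile, absolute coords
G21
G90
G0 X79.95 Y36.38
M3 S237
G1 X92.84 Y37.17 F2613
G1 X112.54 Y39.84
G1 X136.51 Y43.67
G1 X162.21 Y47.98
G1 X187.11 Y52.06
G1 X208.65 Y55.21
G1 X224.32 Y56.74
G1 X231.56 Y55.93
M5
G0 X214.53 Y66.21
M3 S398
G1 X15.82 Y79.12 F2674
M5
G0 X176.69 Y87.64
M3 S398
G1 X152.83 Y85.44 F2674
G1 X130.34 Y83.14
G1 X109.22 Y80.74
G1 X89.47 Y78.23
G1 X71.09 Y75.63
G1 X54.07 Y72.92
G1 X38.43 Y70.12
G1 X24.16 Y67.21
M5
G0 X146.93 Y112.13
M3 S870
G1 X246.73 Y112.13 F880
G1 X246.73 Y94.05
G1 X146.93 Y94.05
G1 X146.93 Y112.13
M5
G0 X0.00 Y0.00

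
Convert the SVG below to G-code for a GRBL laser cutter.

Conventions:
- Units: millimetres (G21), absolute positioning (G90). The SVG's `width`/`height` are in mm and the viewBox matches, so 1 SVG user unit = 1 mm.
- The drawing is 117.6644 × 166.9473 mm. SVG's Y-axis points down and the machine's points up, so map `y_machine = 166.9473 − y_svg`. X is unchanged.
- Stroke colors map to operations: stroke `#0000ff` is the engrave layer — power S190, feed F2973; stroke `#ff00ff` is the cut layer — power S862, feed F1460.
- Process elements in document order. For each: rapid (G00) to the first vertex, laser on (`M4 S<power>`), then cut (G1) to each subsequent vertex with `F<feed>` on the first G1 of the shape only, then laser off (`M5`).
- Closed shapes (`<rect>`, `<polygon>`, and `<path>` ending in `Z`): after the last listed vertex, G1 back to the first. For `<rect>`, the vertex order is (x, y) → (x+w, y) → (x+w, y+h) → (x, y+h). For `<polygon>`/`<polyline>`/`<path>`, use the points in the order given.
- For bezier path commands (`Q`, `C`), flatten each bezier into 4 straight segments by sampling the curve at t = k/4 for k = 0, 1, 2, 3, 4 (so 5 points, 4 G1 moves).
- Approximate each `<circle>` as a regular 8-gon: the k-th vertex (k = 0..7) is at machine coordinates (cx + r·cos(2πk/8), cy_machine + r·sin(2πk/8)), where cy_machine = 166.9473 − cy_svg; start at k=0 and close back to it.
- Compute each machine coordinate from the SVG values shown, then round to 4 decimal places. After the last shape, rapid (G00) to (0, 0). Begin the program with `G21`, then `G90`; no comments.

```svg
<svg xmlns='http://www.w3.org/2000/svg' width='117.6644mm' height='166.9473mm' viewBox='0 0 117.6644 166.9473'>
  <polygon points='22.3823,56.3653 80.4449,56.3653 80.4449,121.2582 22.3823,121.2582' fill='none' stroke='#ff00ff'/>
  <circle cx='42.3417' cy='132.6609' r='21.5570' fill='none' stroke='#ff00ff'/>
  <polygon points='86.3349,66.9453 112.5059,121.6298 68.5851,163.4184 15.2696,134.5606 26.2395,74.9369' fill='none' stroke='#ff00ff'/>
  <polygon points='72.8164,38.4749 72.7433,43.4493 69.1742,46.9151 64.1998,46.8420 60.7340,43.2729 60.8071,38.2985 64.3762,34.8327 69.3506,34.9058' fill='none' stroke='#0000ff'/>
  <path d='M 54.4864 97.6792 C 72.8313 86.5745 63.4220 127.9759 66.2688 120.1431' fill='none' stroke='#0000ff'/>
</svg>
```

viewBox `0 0 117.6644 166.9473` with mm width/height → 1 unit = 1 mm. Flip: y_m = 166.9473 − y_svg.

**Shape 1** — `<polygon>` rectangle, stroke `#ff00ff` → cut (S862, F1460). Machine vertices: (22.3823,110.5820) → (80.4449,110.5820) → (80.4449,45.6891) → (22.3823,45.6891) → (22.3823,110.5820). Closed: final G1 returns to the first vertex.

**Shape 2** — `<circle>` circle, stroke `#ff00ff` → cut (S862, F1460). Machine vertices: (63.8987,34.2864) → (57.5848,49.5295) → (42.3417,55.8434) → (27.0986,49.5295) → (20.7847,34.2864) → (27.0986,19.0433) → (42.3417,12.7294) → (57.5848,19.0433) → (63.8987,34.2864). Closed: final G1 returns to the first vertex.

**Shape 3** — `<polygon>` regular polygon, stroke `#ff00ff` → cut (S862, F1460). Machine vertices: (86.3349,100.0020) → (112.5059,45.3175) → (68.5851,3.5289) → (15.2696,32.3867) → (26.2395,92.0104) → (86.3349,100.0020). Closed: final G1 returns to the first vertex.

**Shape 4** — `<polygon>` regular polygon, stroke `#0000ff` → engrave (S190, F2973). Machine vertices: (72.8164,128.4724) → (72.7433,123.4980) → (69.1742,120.0322) → (64.1998,120.1053) → (60.7340,123.6744) → (60.8071,128.6488) → (64.3762,132.1146) → (69.3506,132.0415) → (72.8164,128.4724). Closed: final G1 returns to the first vertex.

**Shape 5** — `<path>` cubic bezier, stroke `#0000ff` → engrave (S190, F2973). Control points (SVG): P0=(54.4864,97.6792), P1=(72.8313,86.5745), P2=(63.4220,127.9759), P3=(66.2688,120.1431); sampled at t=k/4. Machine vertices: (54.4864,69.2681) → (63.6663,69.3414) → (66.1894,59.2631) → (65.8066,48.5713) → (66.2688,46.8042). Open path.

G21
G90
G00 X22.3823 Y110.5820
M4 S862
G1 X80.4449 Y110.5820 F1460
G1 X80.4449 Y45.6891
G1 X22.3823 Y45.6891
G1 X22.3823 Y110.5820
M5
G00 X63.8987 Y34.2864
M4 S862
G1 X57.5848 Y49.5295 F1460
G1 X42.3417 Y55.8434
G1 X27.0986 Y49.5295
G1 X20.7847 Y34.2864
G1 X27.0986 Y19.0433
G1 X42.3417 Y12.7294
G1 X57.5848 Y19.0433
G1 X63.8987 Y34.2864
M5
G00 X86.3349 Y100.0020
M4 S862
G1 X112.5059 Y45.3175 F1460
G1 X68.5851 Y3.5289
G1 X15.2696 Y32.3867
G1 X26.2395 Y92.0104
G1 X86.3349 Y100.0020
M5
G00 X72.8164 Y128.4724
M4 S190
G1 X72.7433 Y123.4980 F2973
G1 X69.1742 Y120.0322
G1 X64.1998 Y120.1053
G1 X60.7340 Y123.6744
G1 X60.8071 Y128.6488
G1 X64.3762 Y132.1146
G1 X69.3506 Y132.0415
G1 X72.8164 Y128.4724
M5
G00 X54.4864 Y69.2681
M4 S190
G1 X63.6663 Y69.3414 F2973
G1 X66.1894 Y59.2631
G1 X65.8066 Y48.5713
G1 X66.2688 Y46.8042
M5
G00 X0.0000 Y0.0000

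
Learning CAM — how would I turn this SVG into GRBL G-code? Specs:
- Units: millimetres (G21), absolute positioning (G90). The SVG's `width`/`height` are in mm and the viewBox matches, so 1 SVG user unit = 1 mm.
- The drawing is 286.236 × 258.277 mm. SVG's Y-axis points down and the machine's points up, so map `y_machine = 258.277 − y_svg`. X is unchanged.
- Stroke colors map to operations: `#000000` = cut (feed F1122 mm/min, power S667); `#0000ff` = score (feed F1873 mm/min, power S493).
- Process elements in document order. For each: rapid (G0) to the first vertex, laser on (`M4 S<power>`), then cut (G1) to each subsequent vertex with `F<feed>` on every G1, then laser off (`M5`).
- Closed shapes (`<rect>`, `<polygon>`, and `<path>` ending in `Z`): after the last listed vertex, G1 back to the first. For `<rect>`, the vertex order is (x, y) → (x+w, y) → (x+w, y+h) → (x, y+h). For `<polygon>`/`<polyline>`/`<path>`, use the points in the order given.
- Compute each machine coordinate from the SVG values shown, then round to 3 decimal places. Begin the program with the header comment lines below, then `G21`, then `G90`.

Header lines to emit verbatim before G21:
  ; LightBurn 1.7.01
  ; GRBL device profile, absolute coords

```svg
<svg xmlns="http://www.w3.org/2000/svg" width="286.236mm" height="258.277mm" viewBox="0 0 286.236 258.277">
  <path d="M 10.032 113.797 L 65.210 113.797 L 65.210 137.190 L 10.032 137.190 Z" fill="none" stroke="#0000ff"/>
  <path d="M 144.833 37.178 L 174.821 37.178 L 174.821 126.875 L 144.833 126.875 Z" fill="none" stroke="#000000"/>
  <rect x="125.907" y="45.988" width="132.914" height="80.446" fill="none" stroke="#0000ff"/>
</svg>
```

; LightBurn 1.7.01
; GRBL device profile, absolute coords
G21
G90
G0 X10.032 Y144.480
M4 S493
G1 X65.210 Y144.480 F1873
G1 X65.210 Y121.087 F1873
G1 X10.032 Y121.087 F1873
G1 X10.032 Y144.480 F1873
M5
G0 X144.833 Y221.099
M4 S667
G1 X174.821 Y221.099 F1122
G1 X174.821 Y131.402 F1122
G1 X144.833 Y131.402 F1122
G1 X144.833 Y221.099 F1122
M5
G0 X125.907 Y212.289
M4 S493
G1 X258.821 Y212.289 F1873
G1 X258.821 Y131.843 F1873
G1 X125.907 Y131.843 F1873
G1 X125.907 Y212.289 F1873
M5

1 u = 1 mm; y_m = 258.277 − y.

[1] `<path>` rectangle, #0000ff→score S493 F1873: (10.032,144.480) → (65.210,144.480) → (65.210,121.087) → (10.032,121.087) → (10.032,144.480) (closed)

[2] `<path>` rectangle, #000000→cut S667 F1122: (144.833,221.099) → (174.821,221.099) → (174.821,131.402) → (144.833,131.402) → (144.833,221.099) (closed)

[3] `<rect>` rectangle, #0000ff→score S493 F1873: (125.907,212.289) → (258.821,212.289) → (258.821,131.843) → (125.907,131.843) → (125.907,212.289) (closed)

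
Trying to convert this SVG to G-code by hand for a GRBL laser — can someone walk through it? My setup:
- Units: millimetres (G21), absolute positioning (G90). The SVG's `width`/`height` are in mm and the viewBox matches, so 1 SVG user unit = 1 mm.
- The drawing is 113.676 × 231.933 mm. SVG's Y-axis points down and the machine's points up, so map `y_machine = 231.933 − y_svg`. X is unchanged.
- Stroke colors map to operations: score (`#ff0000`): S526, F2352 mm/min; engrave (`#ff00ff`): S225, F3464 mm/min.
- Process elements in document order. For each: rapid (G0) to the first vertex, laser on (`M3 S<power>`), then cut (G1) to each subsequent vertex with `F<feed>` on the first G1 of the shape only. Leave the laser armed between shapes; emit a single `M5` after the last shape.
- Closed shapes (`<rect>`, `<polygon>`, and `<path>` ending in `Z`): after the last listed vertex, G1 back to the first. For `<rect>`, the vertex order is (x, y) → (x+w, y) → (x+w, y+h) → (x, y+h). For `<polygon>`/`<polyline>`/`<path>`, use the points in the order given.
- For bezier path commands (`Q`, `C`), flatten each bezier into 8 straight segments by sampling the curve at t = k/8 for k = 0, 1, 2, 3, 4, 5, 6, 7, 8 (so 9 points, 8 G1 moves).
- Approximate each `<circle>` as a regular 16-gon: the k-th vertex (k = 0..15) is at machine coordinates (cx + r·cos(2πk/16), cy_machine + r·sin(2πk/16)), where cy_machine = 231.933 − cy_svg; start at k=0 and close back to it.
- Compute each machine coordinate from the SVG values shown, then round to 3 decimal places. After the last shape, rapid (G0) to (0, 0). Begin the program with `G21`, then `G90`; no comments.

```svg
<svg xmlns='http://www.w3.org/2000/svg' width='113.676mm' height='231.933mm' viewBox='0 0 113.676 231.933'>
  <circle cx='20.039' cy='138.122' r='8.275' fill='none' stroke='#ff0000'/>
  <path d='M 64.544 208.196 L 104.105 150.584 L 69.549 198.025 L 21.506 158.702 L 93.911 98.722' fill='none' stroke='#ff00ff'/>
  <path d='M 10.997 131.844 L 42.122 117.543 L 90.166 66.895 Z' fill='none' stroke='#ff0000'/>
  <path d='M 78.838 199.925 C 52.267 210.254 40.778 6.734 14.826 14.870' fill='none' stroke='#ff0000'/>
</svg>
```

1 u = 1 mm; y_m = 231.933 − y.

[1] `<circle>` circle, #ff0000→score S526 F2352: (28.314,93.811) → (27.684,96.978) → (25.890,99.662) → (23.206,101.456) → (20.039,102.086) → (16.872,101.456) → (14.188,99.662) → (12.394,96.978) → (11.764,93.811) → (12.394,90.644) → (14.188,87.960) → (16.872,86.166) → (20.039,85.536) → (23.206,86.166) → (25.890,87.960) → (27.684,90.644) → (28.314,93.811) (closed)

[2] `<path>` open polyline, #ff00ff→engrave S225 F3464: (64.544,23.737) → (104.105,81.349) → (69.549,33.908) → (21.506,73.231) → (93.911,133.211)

[3] `<path>` closed polygon, #ff0000→score S526 F2352: (10.997,100.089) → (42.122,114.390) → (90.166,165.038) → (10.997,100.089) (closed)

[4] `<path>` cubic bezier, #ff0000→score S526 F2352: (78.838,32.008) → (69.523,37.328) → (61.276,57.709) → (53.750,88.167) → (46.600,123.713) → (39.478,159.362) → (32.040,190.128) → (23.938,211.024) → (14.826,217.063)

G21
G90
G0 X28.314 Y93.811
M3 S526
G1 X27.684 Y96.978 F2352
G1 X25.890 Y99.662
G1 X23.206 Y101.456
G1 X20.039 Y102.086
G1 X16.872 Y101.456
G1 X14.188 Y99.662
G1 X12.394 Y96.978
G1 X11.764 Y93.811
G1 X12.394 Y90.644
G1 X14.188 Y87.960
G1 X16.872 Y86.166
G1 X20.039 Y85.536
G1 X23.206 Y86.166
G1 X25.890 Y87.960
G1 X27.684 Y90.644
G1 X28.314 Y93.811
G0 X64.544 Y23.737
M3 S225
G1 X104.105 Y81.349 F3464
G1 X69.549 Y33.908
G1 X21.506 Y73.231
G1 X93.911 Y133.211
G0 X10.997 Y100.089
M3 S526
G1 X42.122 Y114.390 F2352
G1 X90.166 Y165.038
G1 X10.997 Y100.089
G0 X78.838 Y32.008
M3 S526
G1 X69.523 Y37.328 F2352
G1 X61.276 Y57.709
G1 X53.750 Y88.167
G1 X46.600 Y123.713
G1 X39.478 Y159.362
G1 X32.040 Y190.128
G1 X23.938 Y211.024
G1 X14.826 Y217.063
M5
G0 X0.000 Y0.000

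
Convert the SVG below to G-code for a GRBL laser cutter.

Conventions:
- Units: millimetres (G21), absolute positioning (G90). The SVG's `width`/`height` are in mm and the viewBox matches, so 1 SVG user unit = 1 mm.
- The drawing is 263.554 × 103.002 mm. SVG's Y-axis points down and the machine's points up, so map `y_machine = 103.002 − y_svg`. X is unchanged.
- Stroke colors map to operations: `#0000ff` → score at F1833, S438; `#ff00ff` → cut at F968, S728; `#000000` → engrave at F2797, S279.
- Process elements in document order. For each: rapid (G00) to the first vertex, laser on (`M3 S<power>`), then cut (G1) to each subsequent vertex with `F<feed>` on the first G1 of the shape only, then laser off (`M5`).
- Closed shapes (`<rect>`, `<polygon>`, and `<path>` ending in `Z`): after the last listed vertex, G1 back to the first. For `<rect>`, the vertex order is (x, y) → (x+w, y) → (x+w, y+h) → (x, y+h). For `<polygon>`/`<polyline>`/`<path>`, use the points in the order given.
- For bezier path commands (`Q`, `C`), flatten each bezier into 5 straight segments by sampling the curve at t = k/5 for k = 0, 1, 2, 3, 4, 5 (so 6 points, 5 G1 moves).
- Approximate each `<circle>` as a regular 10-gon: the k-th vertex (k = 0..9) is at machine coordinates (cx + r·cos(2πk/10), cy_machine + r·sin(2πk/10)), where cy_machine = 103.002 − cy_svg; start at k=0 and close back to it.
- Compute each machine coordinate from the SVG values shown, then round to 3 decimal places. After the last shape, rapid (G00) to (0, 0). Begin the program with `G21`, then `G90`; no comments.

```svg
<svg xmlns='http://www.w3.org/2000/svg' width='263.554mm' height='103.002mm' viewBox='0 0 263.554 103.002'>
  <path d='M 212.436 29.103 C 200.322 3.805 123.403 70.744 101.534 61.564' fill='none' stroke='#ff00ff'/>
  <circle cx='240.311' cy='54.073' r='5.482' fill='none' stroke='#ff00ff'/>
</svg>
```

G21
G90
G00 X212.436 Y73.899
M3 S728
G1 X198.350 Y79.356 F968
G1 X174.464 Y70.758
G1 X146.530 Y56.184
G1 X120.303 Y43.717
G1 X101.534 Y41.438
M5
G00 X245.793 Y48.929
M3 S728
G1 X244.746 Y52.151 F968
G1 X242.005 Y54.143
G1 X238.617 Y54.143
G1 X235.876 Y52.151
G1 X234.829 Y48.929
G1 X235.876 Y45.707
G1 X238.617 Y43.715
G1 X242.005 Y43.715
G1 X244.746 Y45.707
G1 X245.793 Y48.929
M5
G00 X0.000 Y0.000

1 u = 1 mm; y_m = 103.002 − y.

[1] `<path>` cubic bezier, #ff00ff→cut S728 F968: (212.436,73.899) → (198.350,79.356) → (174.464,70.758) → (146.530,56.184) → (120.303,43.717) → (101.534,41.438)

[2] `<circle>` circle, #ff00ff→cut S728 F968: (245.793,48.929) → (244.746,52.151) → (242.005,54.143) → (238.617,54.143) → (235.876,52.151) → (234.829,48.929) → (235.876,45.707) → (238.617,43.715) → (242.005,43.715) → (244.746,45.707) → (245.793,48.929) (closed)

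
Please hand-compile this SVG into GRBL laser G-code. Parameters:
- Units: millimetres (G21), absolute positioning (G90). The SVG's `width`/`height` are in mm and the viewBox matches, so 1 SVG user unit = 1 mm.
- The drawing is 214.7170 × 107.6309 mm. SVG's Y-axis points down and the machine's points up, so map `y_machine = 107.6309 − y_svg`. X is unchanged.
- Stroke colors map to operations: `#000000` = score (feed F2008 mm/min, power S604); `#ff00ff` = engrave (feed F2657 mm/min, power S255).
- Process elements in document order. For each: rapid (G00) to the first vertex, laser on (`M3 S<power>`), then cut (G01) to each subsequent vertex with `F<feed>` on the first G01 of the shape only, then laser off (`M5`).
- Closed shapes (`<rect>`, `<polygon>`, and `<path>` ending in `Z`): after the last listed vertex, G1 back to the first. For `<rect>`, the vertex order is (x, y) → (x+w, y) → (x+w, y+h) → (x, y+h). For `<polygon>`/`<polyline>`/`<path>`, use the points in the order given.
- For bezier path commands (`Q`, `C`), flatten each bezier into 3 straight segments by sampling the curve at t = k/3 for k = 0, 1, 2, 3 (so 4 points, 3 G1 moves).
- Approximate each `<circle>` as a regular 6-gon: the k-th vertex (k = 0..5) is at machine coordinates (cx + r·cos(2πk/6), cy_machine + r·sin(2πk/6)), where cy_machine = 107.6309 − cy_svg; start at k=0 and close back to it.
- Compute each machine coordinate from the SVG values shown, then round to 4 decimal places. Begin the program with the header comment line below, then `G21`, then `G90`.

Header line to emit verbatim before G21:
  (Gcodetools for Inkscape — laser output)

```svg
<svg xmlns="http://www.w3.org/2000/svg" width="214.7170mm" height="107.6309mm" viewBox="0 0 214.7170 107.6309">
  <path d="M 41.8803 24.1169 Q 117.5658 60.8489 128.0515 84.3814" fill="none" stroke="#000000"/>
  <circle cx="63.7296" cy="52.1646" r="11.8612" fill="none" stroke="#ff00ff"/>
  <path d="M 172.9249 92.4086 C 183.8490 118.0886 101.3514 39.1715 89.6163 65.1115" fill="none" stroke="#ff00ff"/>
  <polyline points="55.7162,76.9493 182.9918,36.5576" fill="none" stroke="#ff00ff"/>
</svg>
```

(Gcodetools for Inkscape — laser output)
G21
G90
G00 X41.8803 Y83.5140
M3 S604
G01 X85.0929 Y60.4926 F2008
G01 X113.8166 Y40.4044
G01 X128.0515 Y23.2495
M5
G00 X75.5908 Y55.4663
M3 S255
G01 X69.6602 Y65.7384 F2657
G01 X57.7990 Y65.7384
G01 X51.8684 Y55.4663
G01 X57.7990 Y45.1942
G01 X69.6602 Y45.1942
G01 X75.5908 Y55.4663
M5
G00 X172.9249 Y15.2223
M3 S255
G01 X158.7893 Y16.6504 F2657
G01 X118.8580 Y41.2646
G01 X89.6163 Y42.5194
M5
G00 X55.7162 Y30.6816
M3 S255
G01 X182.9918 Y71.0733 F2657
M5

Since the viewBox matches the mm dimensions, user units are millimetres directly. The only transform is the Y-flip y_m = 107.6309 − y_svg.

Shape 1 is a quadratic bezier drawn with `<path>`. Its stroke #000000 means score at S604, F2008. After flipping Y the toolpath is (41.8803,83.5140) → (85.0929,60.4926) → (113.8166,40.4044) → (128.0515,23.2495).

Shape 2 is a circle drawn with `<circle>`. Its stroke #ff00ff means engrave at S255, F2657. After flipping Y the toolpath is (75.5908,55.4663) → (69.6602,65.7384) → (57.7990,65.7384) → (51.8684,55.4663) → (57.7990,45.1942) → (69.6602,45.1942) → (75.5908,55.4663), returning to the start.

Shape 3 is a cubic bezier drawn with `<path>`. Its stroke #ff00ff means engrave at S255, F2657. After flipping Y the toolpath is (172.9249,15.2223) → (158.7893,16.6504) → (118.8580,41.2646) → (89.6163,42.5194).

Shape 4 is a line segment drawn with `<polyline>`. Its stroke #ff00ff means engrave at S255, F2657. After flipping Y the toolpath is (55.7162,30.6816) → (182.9918,71.0733).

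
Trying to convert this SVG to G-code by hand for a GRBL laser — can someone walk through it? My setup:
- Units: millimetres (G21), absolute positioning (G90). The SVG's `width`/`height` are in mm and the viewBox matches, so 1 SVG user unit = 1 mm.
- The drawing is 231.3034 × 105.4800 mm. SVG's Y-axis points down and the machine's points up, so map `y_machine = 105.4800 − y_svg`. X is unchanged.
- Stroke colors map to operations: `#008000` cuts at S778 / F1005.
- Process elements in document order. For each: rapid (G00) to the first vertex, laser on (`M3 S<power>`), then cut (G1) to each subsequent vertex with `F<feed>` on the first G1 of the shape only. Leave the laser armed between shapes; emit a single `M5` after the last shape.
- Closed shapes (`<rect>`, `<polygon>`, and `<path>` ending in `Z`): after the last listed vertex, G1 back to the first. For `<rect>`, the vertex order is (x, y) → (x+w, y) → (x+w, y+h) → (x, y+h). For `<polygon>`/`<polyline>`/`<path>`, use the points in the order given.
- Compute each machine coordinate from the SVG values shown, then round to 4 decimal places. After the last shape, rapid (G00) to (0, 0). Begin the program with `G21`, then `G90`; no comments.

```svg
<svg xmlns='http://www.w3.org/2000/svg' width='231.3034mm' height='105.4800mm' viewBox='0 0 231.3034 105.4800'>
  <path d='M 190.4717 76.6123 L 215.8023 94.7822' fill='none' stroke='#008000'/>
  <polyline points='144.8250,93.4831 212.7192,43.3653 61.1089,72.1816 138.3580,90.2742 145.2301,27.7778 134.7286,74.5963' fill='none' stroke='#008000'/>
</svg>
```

viewBox `0 0 231.3034 105.4800` with mm width/height → 1 unit = 1 mm. Flip: y_m = 105.4800 − y_svg.

**Shape 1** — `<path>` line segment, stroke `#008000` → cut (S778, F1005). Machine vertices: (190.4717,28.8677) → (215.8023,10.6978). Open path.

**Shape 2** — `<polyline>` open polyline, stroke `#008000` → cut (S778, F1005). Machine vertices: (144.8250,11.9969) → (212.7192,62.1147) → (61.1089,33.2984) → (138.3580,15.2058) → (145.2301,77.7022) → (134.7286,30.8837). Open path.

G21
G90
G00 X190.4717 Y28.8677
M3 S778
G1 X215.8023 Y10.6978 F1005
G00 X144.8250 Y11.9969
M3 S778
G1 X212.7192 Y62.1147 F1005
G1 X61.1089 Y33.2984
G1 X138.3580 Y15.2058
G1 X145.2301 Y77.7022
G1 X134.7286 Y30.8837
M5
G00 X0.0000 Y0.0000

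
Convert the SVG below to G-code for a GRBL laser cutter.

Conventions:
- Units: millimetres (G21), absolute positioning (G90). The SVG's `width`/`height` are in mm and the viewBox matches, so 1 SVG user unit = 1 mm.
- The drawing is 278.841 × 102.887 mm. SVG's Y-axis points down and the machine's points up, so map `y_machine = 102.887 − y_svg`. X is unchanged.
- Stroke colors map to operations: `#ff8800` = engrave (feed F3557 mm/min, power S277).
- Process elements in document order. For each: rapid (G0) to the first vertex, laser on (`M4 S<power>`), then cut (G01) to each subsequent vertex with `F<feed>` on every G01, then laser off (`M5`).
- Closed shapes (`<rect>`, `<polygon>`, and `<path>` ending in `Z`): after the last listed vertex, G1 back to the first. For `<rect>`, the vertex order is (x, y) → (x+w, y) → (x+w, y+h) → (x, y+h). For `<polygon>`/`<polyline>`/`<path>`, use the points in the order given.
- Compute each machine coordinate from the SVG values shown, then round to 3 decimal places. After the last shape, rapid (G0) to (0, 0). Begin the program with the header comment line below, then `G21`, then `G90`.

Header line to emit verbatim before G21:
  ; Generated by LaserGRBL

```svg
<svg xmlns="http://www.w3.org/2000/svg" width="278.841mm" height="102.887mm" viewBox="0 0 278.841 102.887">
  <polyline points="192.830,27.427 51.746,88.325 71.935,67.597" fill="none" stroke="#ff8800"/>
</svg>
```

1 u = 1 mm; y_m = 102.887 − y.

[1] `<polyline>` open polyline, #ff8800→engrave S277 F3557: (192.830,75.460) → (51.746,14.562) → (71.935,35.290)

; Generated by LaserGRBL
G21
G90
G0 X192.830 Y75.460
M4 S277
G01 X51.746 Y14.562 F3557
G01 X71.935 Y35.290 F3557
M5
G0 X0.000 Y0.000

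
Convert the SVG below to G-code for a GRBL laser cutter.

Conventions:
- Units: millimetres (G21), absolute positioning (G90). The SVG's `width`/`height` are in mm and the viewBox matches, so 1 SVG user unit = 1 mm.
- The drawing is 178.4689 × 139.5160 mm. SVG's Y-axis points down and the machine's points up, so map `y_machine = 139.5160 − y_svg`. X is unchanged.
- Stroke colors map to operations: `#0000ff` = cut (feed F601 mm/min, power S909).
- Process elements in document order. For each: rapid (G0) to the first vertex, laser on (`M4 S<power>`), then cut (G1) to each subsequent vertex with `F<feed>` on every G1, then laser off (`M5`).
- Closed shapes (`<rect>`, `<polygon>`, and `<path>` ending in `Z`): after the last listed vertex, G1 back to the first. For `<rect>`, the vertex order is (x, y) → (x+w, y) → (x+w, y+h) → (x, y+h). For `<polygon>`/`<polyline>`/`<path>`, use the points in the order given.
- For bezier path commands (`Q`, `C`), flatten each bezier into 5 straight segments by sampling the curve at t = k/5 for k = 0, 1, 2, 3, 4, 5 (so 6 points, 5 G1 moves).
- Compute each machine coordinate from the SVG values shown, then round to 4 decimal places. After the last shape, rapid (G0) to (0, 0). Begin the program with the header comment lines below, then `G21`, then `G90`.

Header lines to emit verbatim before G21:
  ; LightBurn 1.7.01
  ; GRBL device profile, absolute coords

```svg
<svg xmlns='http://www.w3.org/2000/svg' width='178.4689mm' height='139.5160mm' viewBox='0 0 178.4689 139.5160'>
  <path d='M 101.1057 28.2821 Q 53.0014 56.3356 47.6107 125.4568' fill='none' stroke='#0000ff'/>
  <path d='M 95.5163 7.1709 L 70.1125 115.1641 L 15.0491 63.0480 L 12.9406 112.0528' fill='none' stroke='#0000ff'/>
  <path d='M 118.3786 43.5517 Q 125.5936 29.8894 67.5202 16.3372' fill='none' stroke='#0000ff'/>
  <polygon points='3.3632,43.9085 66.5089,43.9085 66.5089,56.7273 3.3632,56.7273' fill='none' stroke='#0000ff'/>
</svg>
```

; LightBurn 1.7.01
; GRBL device profile, absolute coords
G21
G90
G0 X101.1057 Y111.2339
M4 S909
G1 X83.5725 Y98.3698 F601
G1 X69.4564 Y82.2203 F601
G1 X58.7574 Y62.7853 F601
G1 X51.4755 Y40.0650 F601
G1 X47.6107 Y14.0592 F601
M5
G0 X95.5163 Y132.3451
M4 S909
G1 X70.1125 Y24.3519 F601
G1 X15.0491 Y76.4680 F601
G1 X12.9406 Y27.4632 F601
M5
G0 X118.3786 Y95.9643
M4 S909
G1 X118.6531 Y101.4248 F601
G1 X113.7045 Y106.8765 F601
G1 X103.5328 Y112.3194 F601
G1 X88.1380 Y117.7535 F601
G1 X67.5202 Y123.1788 F601
M5
G0 X3.3632 Y95.6075
M4 S909
G1 X66.5089 Y95.6075 F601
G1 X66.5089 Y82.7887 F601
G1 X3.3632 Y82.7887 F601
G1 X3.3632 Y95.6075 F601
M5
G0 X0.0000 Y0.0000

Since the viewBox matches the mm dimensions, user units are millimetres directly. The only transform is the Y-flip y_m = 139.5160 − y_svg.

Shape 1 is a quadratic bezier drawn with `<path>`. Its stroke #0000ff means cut at S909, F601. After flipping Y the toolpath is (101.1057,111.2339) → (83.5725,98.3698) → (69.4564,82.2203) → (58.7574,62.7853) → (51.4755,40.0650) → (47.6107,14.0592).

Shape 2 is a open polyline drawn with `<path>`. Its stroke #0000ff means cut at S909, F601. After flipping Y the toolpath is (95.5163,132.3451) → (70.1125,24.3519) → (15.0491,76.4680) → (12.9406,27.4632).

Shape 3 is a quadratic bezier drawn with `<path>`. Its stroke #0000ff means cut at S909, F601. After flipping Y the toolpath is (118.3786,95.9643) → (118.6531,101.4248) → (113.7045,106.8765) → (103.5328,112.3194) → (88.1380,117.7535) → (67.5202,123.1788).

Shape 4 is a rectangle drawn with `<polygon>`. Its stroke #0000ff means cut at S909, F601. After flipping Y the toolpath is (3.3632,95.6075) → (66.5089,95.6075) → (66.5089,82.7887) → (3.3632,82.7887) → (3.3632,95.6075), returning to the start.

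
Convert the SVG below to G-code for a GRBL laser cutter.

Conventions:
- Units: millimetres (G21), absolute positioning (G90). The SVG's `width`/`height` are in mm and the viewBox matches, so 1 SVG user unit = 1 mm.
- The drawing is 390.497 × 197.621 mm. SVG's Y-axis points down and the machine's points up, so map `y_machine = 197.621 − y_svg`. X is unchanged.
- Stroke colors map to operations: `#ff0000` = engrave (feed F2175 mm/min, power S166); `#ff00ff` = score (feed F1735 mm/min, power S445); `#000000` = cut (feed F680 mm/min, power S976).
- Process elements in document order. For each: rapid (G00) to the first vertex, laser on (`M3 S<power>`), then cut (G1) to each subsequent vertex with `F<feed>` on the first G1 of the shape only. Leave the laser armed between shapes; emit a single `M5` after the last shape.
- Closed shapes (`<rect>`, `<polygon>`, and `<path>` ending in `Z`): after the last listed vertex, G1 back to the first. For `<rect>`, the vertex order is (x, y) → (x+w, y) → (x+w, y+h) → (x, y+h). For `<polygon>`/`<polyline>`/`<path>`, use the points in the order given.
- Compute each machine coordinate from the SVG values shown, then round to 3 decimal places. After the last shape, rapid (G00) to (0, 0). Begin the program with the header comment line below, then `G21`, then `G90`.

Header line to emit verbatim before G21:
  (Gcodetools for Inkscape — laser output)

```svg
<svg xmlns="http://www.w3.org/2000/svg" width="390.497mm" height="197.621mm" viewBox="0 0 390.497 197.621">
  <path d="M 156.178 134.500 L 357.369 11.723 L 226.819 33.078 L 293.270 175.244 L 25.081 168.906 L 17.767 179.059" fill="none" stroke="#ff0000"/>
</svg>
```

(Gcodetools for Inkscape — laser output)
G21
G90
G00 X156.178 Y63.121
M3 S166
G1 X357.369 Y185.898 F2175
G1 X226.819 Y164.543
G1 X293.270 Y22.377
G1 X25.081 Y28.715
G1 X17.767 Y18.562
M5
G00 X0.000 Y0.000

viewBox `0 0 390.497 197.621` with mm width/height → 1 unit = 1 mm. Flip: y_m = 197.621 − y_svg.

**Shape 1** — `<path>` open polyline, stroke `#ff0000` → engrave (S166, F2175). Machine vertices: (156.178,63.121) → (357.369,185.898) → (226.819,164.543) → (293.270,22.377) → (25.081,28.715) → (17.767,18.562). Open path.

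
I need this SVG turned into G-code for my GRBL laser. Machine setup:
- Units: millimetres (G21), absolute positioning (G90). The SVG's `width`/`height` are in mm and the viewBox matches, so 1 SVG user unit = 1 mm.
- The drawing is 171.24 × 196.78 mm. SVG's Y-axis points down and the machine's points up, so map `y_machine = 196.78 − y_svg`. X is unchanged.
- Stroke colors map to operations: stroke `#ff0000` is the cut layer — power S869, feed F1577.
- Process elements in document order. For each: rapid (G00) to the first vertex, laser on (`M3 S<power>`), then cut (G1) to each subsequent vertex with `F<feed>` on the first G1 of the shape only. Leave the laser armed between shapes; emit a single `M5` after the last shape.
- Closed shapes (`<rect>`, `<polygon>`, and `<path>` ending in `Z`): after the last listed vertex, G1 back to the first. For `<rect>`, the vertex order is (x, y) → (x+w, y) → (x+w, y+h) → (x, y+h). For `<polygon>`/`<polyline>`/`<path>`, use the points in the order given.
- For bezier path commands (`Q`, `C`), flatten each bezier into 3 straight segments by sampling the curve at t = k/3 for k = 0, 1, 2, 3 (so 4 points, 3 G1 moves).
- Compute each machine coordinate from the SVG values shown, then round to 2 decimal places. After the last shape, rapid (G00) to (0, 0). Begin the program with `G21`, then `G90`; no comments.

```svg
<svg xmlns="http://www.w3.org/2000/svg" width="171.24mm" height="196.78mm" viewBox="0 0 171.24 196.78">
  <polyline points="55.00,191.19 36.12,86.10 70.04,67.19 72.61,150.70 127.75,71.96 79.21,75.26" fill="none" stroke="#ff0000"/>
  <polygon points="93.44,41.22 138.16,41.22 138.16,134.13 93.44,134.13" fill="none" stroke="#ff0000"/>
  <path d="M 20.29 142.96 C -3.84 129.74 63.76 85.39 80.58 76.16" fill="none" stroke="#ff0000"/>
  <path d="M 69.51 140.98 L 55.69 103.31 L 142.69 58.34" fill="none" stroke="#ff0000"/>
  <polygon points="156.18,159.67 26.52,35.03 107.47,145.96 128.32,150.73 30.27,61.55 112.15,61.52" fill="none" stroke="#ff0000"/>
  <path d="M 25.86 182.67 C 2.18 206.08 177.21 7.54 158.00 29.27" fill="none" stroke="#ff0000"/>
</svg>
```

viewBox `0 0 171.24 196.78` with mm width/height → 1 unit = 1 mm. Flip: y_m = 196.78 − y_svg.

**Shape 1** — `<polyline>` open polyline, stroke `#ff0000` → cut (S869, F1577). Machine vertices: (55.00,5.59) → (36.12,110.68) → (70.04,129.59) → (72.61,46.08) → (127.75,124.82) → (79.21,121.52). Open path.

**Shape 2** — `<polygon>` rectangle, stroke `#ff0000` → cut (S869, F1577). Machine vertices: (93.44,155.56) → (138.16,155.56) → (138.16,62.65) → (93.44,62.65) → (93.44,155.56). Closed: final G1 returns to the first vertex.

**Shape 3** — `<path>` cubic bezier, stroke `#ff0000` → cut (S869, F1577). Control points (SVG): P0=(20.29,142.96), P1=(-3.84,129.74), P2=(63.76,85.39), P3=(80.58,76.16); sampled at t=k/3. Machine vertices: (20.29,53.82) → (21.46,74.96) → (52.11,102.14) → (80.58,120.62). Open path.

**Shape 4** — `<path>` open polyline, stroke `#ff0000` → cut (S869, F1577). Machine vertices: (69.51,55.80) → (55.69,93.47) → (142.69,138.44). Open path.

**Shape 5** — `<polygon>` closed polygon, stroke `#ff0000` → cut (S869, F1577). Machine vertices: (156.18,37.11) → (26.52,161.75) → (107.47,50.82) → (128.32,46.05) → (30.27,135.23) → (112.15,135.26) → (156.18,37.11). Closed: final G1 returns to the first vertex.

**Shape 6** — `<path>` cubic bezier, stroke `#ff0000` → cut (S869, F1577). Control points (SVG): P0=(25.86,182.67), P1=(2.18,206.08), P2=(177.21,7.54), P3=(158.00,29.27); sampled at t=k/3. Machine vertices: (25.86,14.11) → (53.86,48.30) → (127.02,132.20) → (158.00,167.51). Open path.

G21
G90
G00 X55.00 Y5.59
M3 S869
G1 X36.12 Y110.68 F1577
G1 X70.04 Y129.59
G1 X72.61 Y46.08
G1 X127.75 Y124.82
G1 X79.21 Y121.52
G00 X93.44 Y155.56
M3 S869
G1 X138.16 Y155.56 F1577
G1 X138.16 Y62.65
G1 X93.44 Y62.65
G1 X93.44 Y155.56
G00 X20.29 Y53.82
M3 S869
G1 X21.46 Y74.96 F1577
G1 X52.11 Y102.14
G1 X80.58 Y120.62
G00 X69.51 Y55.80
M3 S869
G1 X55.69 Y93.47 F1577
G1 X142.69 Y138.44
G00 X156.18 Y37.11
M3 S869
G1 X26.52 Y161.75 F1577
G1 X107.47 Y50.82
G1 X128.32 Y46.05
G1 X30.27 Y135.23
G1 X112.15 Y135.26
G1 X156.18 Y37.11
G00 X25.86 Y14.11
M3 S869
G1 X53.86 Y48.30 F1577
G1 X127.02 Y132.20
G1 X158.00 Y167.51
M5
G00 X0.00 Y0.00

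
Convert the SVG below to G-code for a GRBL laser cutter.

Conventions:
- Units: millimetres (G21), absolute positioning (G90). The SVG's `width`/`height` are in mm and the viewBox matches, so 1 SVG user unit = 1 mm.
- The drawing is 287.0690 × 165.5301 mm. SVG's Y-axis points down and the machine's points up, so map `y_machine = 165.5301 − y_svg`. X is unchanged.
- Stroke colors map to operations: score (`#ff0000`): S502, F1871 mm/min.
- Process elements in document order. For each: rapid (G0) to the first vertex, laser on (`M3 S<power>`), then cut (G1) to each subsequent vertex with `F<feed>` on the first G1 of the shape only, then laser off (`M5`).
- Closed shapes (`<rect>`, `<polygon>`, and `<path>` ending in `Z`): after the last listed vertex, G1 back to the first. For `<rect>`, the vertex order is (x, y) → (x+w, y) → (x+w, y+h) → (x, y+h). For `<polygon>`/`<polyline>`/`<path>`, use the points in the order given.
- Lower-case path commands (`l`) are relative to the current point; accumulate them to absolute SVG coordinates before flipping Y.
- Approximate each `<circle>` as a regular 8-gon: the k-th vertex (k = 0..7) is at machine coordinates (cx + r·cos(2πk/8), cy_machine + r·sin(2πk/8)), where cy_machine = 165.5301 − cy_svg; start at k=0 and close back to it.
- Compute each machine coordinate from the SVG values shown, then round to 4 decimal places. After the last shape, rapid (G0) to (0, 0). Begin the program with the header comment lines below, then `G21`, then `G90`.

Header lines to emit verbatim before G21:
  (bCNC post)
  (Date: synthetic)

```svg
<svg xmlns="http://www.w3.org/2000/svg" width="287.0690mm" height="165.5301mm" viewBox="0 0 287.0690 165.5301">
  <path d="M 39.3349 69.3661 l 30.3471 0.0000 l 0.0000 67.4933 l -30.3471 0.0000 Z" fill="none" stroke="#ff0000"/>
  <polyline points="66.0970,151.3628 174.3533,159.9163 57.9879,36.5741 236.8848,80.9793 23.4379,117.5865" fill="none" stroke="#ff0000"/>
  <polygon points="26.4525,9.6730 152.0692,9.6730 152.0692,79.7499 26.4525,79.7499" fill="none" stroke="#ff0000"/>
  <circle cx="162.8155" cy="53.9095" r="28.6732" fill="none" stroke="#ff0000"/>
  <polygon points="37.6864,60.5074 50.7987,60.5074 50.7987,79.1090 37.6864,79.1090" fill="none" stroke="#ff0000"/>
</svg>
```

viewBox `0 0 287.0690 165.5301` with mm width/height → 1 unit = 1 mm. Flip: y_m = 165.5301 − y_svg.

**Shape 1** — `<path>` rectangle, stroke `#ff0000` → score (S502, F1871). Machine vertices: (39.3349,96.1640) → (69.6820,96.1640) → (69.6820,28.6707) → (39.3349,28.6707) → (39.3349,96.1640). Closed: final G1 returns to the first vertex.

**Shape 2** — `<polyline>` open polyline, stroke `#ff0000` → score (S502, F1871). Machine vertices: (66.0970,14.1673) → (174.3533,5.6138) → (57.9879,128.9560) → (236.8848,84.5508) → (23.4379,47.9436). Open path.

**Shape 3** — `<polygon>` rectangle, stroke `#ff0000` → score (S502, F1871). Machine vertices: (26.4525,155.8571) → (152.0692,155.8571) → (152.0692,85.7802) → (26.4525,85.7802) → (26.4525,155.8571). Closed: final G1 returns to the first vertex.

**Shape 4** — `<circle>` circle, stroke `#ff0000` → score (S502, F1871). Machine vertices: (191.4887,111.6206) → (183.0905,131.8956) → (162.8155,140.2938) → (142.5405,131.8956) → (134.1423,111.6206) → (142.5405,91.3456) → (162.8155,82.9474) → (183.0905,91.3456) → (191.4887,111.6206). Closed: final G1 returns to the first vertex.

**Shape 5** — `<polygon>` rectangle, stroke `#ff0000` → score (S502, F1871). Machine vertices: (37.6864,105.0227) → (50.7987,105.0227) → (50.7987,86.4211) → (37.6864,86.4211) → (37.6864,105.0227). Closed: final G1 returns to the first vertex.

(bCNC post)
(Date: synthetic)
G21
G90
G0 X39.3349 Y96.1640
M3 S502
G1 X69.6820 Y96.1640 F1871
G1 X69.6820 Y28.6707
G1 X39.3349 Y28.6707
G1 X39.3349 Y96.1640
M5
G0 X66.0970 Y14.1673
M3 S502
G1 X174.3533 Y5.6138 F1871
G1 X57.9879 Y128.9560
G1 X236.8848 Y84.5508
G1 X23.4379 Y47.9436
M5
G0 X26.4525 Y155.8571
M3 S502
G1 X152.0692 Y155.8571 F1871
G1 X152.0692 Y85.7802
G1 X26.4525 Y85.7802
G1 X26.4525 Y155.8571
M5
G0 X191.4887 Y111.6206
M3 S502
G1 X183.0905 Y131.8956 F1871
G1 X162.8155 Y140.2938
G1 X142.5405 Y131.8956
G1 X134.1423 Y111.6206
G1 X142.5405 Y91.3456
G1 X162.8155 Y82.9474
G1 X183.0905 Y91.3456
G1 X191.4887 Y111.6206
M5
G0 X37.6864 Y105.0227
M3 S502
G1 X50.7987 Y105.0227 F1871
G1 X50.7987 Y86.4211
G1 X37.6864 Y86.4211
G1 X37.6864 Y105.0227
M5
G0 X0.0000 Y0.0000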